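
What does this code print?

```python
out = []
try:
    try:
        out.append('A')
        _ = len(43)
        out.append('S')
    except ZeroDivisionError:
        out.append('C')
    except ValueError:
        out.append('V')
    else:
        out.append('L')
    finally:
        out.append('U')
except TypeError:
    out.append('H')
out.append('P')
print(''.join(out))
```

Execution trace: 'A' (try body) → 'U' (finally) → 'H' (outer except TypeError) → 'P' (after the try/except). Output: AUHP

Answer: AUHP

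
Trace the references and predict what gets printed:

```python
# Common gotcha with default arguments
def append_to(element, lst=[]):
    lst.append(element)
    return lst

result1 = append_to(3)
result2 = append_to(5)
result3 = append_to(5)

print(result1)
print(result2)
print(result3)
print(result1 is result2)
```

Key concept: mutable default argument gotcha.
Step by step:
`result1 = append_to(3)` → result1 = [3]
`result2 = append_to(5)` → result1 = [3, 5] (same object as result2); result2 = [3, 5] (same object as result1)
`result3 = append_to(5)` → result1 = [3, 5, 5] (same object as result2, result3); result2 = [3, 5, 5] (same object as result1, result3); result3 = [3, 5, 5] (same object as result1, result2)
`print(result1)` → prints [3, 5, 5]
`print(result2)` → prints [3, 5, 5]
`print(result3)` → prints [3, 5, 5]
`print(result1 is result2)` → prints True

Answer:
[3, 5, 5]
[3, 5, 5]
[3, 5, 5]
True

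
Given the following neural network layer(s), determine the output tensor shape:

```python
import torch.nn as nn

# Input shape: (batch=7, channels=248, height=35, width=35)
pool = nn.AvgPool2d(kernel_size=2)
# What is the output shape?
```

Input: (7, 248, 35, 35) -> Output: (7, 248, 17, 17)

Answer: (7, 248, 17, 17)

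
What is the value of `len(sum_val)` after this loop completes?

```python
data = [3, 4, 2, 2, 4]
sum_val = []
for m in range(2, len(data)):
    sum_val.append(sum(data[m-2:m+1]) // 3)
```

Number of 3-element averages
`sum_val` takes the values: [] → [3] → [3, 2] → [3, 2, 2]
So `len(sum_val)` = 3

Answer: 3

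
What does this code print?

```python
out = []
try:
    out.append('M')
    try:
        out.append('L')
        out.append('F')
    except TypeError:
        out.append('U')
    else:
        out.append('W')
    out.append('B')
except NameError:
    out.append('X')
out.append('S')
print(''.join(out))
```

Execution trace: 'M' (try body) → 'L' (inner try body) → 'F' (inner try body, no exception) → 'W' (inner else) → 'B' (try body, no exception) → 'S' (after the try/except). Output: MLFWBS

Answer: MLFWBS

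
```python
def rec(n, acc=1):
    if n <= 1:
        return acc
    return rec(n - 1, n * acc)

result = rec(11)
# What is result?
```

Accumulator trace (n, acc): (11, 1) -> (10, 11) -> (9, 110) -> (8, 990) -> (7, 7920) -> (6, 55440) -> (5, 332640) -> (4, 1663200) -> (3, 6652800) -> (2, 19958400) -> (1, 39916800) -> return 39916800

Answer: 39916800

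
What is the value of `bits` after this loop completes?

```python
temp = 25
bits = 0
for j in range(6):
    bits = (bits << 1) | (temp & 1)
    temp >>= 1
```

Reverse lowest 6 bits of 25
`bits` takes the values: 0 → 1 → 2 → 4 → 9 → 19 → 38

Answer: 38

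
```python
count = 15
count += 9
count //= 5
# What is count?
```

Trace:
`count = 15` → count = 15
`count += 9` → count = 24
`count //= 5` → count = 4
So count = 4

Answer: 4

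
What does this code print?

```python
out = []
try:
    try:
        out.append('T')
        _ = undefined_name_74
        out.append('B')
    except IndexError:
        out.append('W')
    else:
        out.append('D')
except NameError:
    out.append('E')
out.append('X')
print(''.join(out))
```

Execution trace: 'T' (try body) → 'E' (outer except NameError) → 'X' (after the try/except). Output: TEX

Answer: TEX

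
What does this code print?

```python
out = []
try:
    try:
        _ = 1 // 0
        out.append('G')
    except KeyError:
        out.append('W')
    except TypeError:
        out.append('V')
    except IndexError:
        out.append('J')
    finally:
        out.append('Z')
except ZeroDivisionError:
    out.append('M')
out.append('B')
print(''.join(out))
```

Execution trace: 'Z' (finally) → 'M' (outer except ZeroDivisionError) → 'B' (after the try/except). Output: ZMB

Answer: ZMB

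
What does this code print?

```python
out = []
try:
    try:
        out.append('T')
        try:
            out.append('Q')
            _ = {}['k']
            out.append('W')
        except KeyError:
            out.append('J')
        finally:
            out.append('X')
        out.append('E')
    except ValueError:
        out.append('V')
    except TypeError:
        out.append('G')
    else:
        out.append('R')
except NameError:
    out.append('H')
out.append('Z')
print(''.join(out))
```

Execution trace: 'T' (try body) → 'Q' (inner try body) → 'J' (inner except KeyError) → 'X' (inner finally) → 'E' (try body, no exception) → 'R' (else) → 'Z' (after the try/except). Output: TQJXERZ

Answer: TQJXERZ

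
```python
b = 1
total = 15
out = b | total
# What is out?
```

Trace:
`b = 1` → b = 1
`total = 15` → total = 15
`out = b | total` → out = 15
So out = 15

Answer: 15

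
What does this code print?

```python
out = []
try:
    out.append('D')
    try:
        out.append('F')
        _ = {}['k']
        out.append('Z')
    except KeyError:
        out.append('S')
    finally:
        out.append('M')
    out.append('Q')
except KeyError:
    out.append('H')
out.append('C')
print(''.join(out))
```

Execution trace: 'D' (try body) → 'F' (inner try body) → 'S' (inner except KeyError) → 'M' (inner finally) → 'Q' (try body, no exception) → 'C' (after the try/except). Output: DFSMQC

Answer: DFSMQC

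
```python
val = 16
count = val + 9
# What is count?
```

Trace:
`val = 16` → val = 16
`count = val + 9` → count = 25
So count = 25

Answer: 25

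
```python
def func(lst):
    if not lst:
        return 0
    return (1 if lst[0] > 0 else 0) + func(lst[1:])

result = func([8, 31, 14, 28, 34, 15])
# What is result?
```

Count of positive elements in [8, 31, 14, 28, 34, 15] = 6

Answer: 6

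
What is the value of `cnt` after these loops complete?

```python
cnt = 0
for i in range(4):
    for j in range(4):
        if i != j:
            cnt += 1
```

4² - 4 (exclude diagonal)
`cnt` takes the values: 0 → 1 → 2 → 3 → 4 → 5 → 6 → 7 → 8 → 9 → 10 → 11 → 12

Answer: 12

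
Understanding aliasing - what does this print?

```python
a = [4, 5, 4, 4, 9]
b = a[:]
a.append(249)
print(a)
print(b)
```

Key concept: slice [:] creates copy.
Step by step:
`a = [4, 5, 4, 4, 9]` → a = [4, 5, 4, 4, 9]
`b = a[:]` → b = [4, 5, 4, 4, 9]
`a.append(249)` → a = [4, 5, 4, 4, 9, 249]
`print(a)` → prints [4, 5, 4, 4, 9, 249]
`print(b)` → prints [4, 5, 4, 4, 9]

Answer:
[4, 5, 4, 4, 9, 249]
[4, 5, 4, 4, 9]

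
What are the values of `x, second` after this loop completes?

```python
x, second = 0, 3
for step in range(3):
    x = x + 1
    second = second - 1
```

x goes 0→3, second goes 3→0
`x, second` takes the values: (0, 3) → (1, 3) → (1, 2) → (2, 2) → (2, 1) → (3, 1) → (3, 0)

Answer: 3, 0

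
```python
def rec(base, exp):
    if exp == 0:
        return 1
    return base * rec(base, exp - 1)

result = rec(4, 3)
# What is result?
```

rec(4, 3) = 4 * 4 * 4 = 64

Answer: 64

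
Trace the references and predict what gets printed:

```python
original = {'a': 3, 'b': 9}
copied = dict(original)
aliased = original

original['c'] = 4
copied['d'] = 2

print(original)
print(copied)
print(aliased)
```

Key concept: dict() creates copy, assignment creates alias.
Step by step:
`original = {'a': 3, 'b': 9}` → original = {'a': 3, 'b': 9}
`copied = dict(original)` → copied = {'a': 3, 'b': 9}
`aliased = original` → aliased = {'a': 3, 'b': 9} (same object as original)
`original['c'] = 4` → original = {'a': 3, 'b': 9, 'c': 4} (same object as aliased); aliased = {'a': 3, 'b': 9, 'c': 4} (same object as original)
`copied['d'] = 2` → copied = {'a': 3, 'b': 9, 'd': 2}
`print(original)` → prints {'a': 3, 'b': 9, 'c': 4}
`print(copied)` → prints {'a': 3, 'b': 9, 'd': 2}
`print(aliased)` → prints {'a': 3, 'b': 9, 'c': 4}

Answer:
{'a': 3, 'b': 9, 'c': 4}
{'a': 3, 'b': 9, 'd': 2}
{'a': 3, 'b': 9, 'c': 4}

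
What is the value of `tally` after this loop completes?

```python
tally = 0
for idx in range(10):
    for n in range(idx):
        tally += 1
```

Triangle number: 0+1+2+...+9
`tally` takes the values: 0 → 1 → 2 → 3 → 4 → 5 → 6 → 7 → 8 → 9 → 10 → 11 → 12 → 13 → 14 → 15 → 16 → 17 → 18 → 19 → 20 → 21 → 22 → 23 → 24 → 25 → 26 → 27 → 28 → 29 → … → 41 → 42 → 43 → 44 → 45

Answer: 45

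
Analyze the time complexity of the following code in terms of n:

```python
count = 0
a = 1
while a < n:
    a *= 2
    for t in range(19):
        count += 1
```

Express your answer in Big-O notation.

Each loop level contributes: log n × 1. Multiplying the contributions gives O(log n).

Answer: O(log n)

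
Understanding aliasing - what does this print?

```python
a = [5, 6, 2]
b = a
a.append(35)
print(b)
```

Key concept: basic list aliasing.
Step by step:
`a = [5, 6, 2]` → a = [5, 6, 2]
`b = a` → b = [5, 6, 2] (same object as a)
`a.append(35)` → a = [5, 6, 2, 35] (same object as b); b = [5, 6, 2, 35] (same object as a)
`print(b)` → prints [5, 6, 2, 35]

Answer: [5, 6, 2, 35]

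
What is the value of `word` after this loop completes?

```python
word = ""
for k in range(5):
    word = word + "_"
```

Repeat '_' 5 times
`word` takes the values: "" → "_" → "__" → "___" → "____" → "_____"

Answer: "_____"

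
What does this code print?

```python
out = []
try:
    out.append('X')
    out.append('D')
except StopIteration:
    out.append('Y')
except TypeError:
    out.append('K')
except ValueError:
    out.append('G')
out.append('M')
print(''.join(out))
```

Execution trace: 'X' (try body) → 'D' (try body, no exception) → 'M' (after the try/except). Output: XDM

Answer: XDM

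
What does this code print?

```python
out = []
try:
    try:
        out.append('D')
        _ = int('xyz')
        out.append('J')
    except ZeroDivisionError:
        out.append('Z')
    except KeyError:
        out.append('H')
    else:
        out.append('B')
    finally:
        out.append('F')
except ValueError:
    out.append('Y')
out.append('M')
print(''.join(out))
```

Execution trace: 'D' (try body) → 'F' (finally) → 'Y' (outer except ValueError) → 'M' (after the try/except). Output: DFYM

Answer: DFYM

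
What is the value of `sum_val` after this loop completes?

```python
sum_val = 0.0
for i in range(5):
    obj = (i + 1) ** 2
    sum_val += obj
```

Sum of squared losses 1² + 2² + ... + 5²
`sum_val` takes the values: 0.0 → 1.0 → 5.0 → 14.0 → 30.0 → 55.0

Answer: 55.0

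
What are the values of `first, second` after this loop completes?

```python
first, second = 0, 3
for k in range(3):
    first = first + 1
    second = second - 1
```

first goes 0→3, second goes 3→0
`first, second` takes the values: (0, 3) → (1, 3) → (1, 2) → (2, 2) → (2, 1) → (3, 1) → (3, 0)

Answer: 3, 0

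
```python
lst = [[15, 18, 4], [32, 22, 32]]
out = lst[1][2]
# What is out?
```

Trace:
`lst = [[15, 18, 4], [32, 22, 32]]` → lst = [[15, 18, 4], [32, 22, 32]]
`out = lst[1][2]` → out = 32
So out = 32

Answer: 32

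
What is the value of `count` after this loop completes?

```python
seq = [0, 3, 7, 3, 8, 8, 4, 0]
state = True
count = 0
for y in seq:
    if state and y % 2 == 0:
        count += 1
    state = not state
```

Count even values at even positions
`count` takes the values: 0 → 1 → 2 → 3

Answer: 3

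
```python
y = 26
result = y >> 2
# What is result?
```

Trace:
`y = 26` → y = 26
`result = y >> 2` → result = 6
So result = 6

Answer: 6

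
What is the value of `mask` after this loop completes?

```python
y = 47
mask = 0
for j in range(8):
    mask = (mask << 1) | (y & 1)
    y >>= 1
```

Reverse lowest 8 bits of 47
`mask` takes the values: 0 → 1 → 3 → 7 → 15 → 30 → 61 → 122 → 244

Answer: 244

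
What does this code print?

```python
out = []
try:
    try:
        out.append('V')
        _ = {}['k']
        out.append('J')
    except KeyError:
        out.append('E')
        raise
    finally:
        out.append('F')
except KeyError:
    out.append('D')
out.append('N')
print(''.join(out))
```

Execution trace: 'V' (inner try body) → 'E' (inner except KeyError) → 'F' (inner finally) → 'D' (outer except KeyError) → 'N' (after the try/except). Output: VEFDN

Answer: VEFDN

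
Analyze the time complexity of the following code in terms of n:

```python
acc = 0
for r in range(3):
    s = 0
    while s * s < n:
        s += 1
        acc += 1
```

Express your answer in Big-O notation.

Each loop level contributes: 1 × √n. Multiplying the contributions gives O(√n).

Answer: O(√n)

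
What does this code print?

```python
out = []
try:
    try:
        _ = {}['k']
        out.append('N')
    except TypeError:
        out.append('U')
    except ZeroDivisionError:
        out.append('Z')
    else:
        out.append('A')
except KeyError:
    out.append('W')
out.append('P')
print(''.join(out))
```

Execution trace: 'W' (outer except KeyError) → 'P' (after the try/except). Output: WP

Answer: WP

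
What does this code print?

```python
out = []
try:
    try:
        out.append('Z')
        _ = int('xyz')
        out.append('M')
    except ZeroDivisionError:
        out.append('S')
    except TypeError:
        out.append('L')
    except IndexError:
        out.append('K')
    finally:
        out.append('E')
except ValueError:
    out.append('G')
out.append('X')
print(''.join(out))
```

Execution trace: 'Z' (inner try body) → 'E' (inner finally) → 'G' (outer except ValueError) → 'X' (after the try/except). Output: ZEGX

Answer: ZEGX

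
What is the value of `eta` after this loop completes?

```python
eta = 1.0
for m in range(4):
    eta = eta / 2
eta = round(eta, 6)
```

Halving LR 4 times: 1 / 2^4
`eta` takes the values: 1.0 → 0.5 → 0.25 → 0.125 → 0.0625

Answer: 0.0625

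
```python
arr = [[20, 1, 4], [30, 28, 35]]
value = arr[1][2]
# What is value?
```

Trace:
`arr = [[20, 1, 4], [30, 28, 35]]` → arr = [[20, 1, 4], [30, 28, 35]]
`value = arr[1][2]` → value = 35
So value = 35

Answer: 35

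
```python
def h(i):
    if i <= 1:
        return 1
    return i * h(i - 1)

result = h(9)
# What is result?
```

h(9) = 9 * 8 * 7 * 6 * 5 * 4 * 3 * 2 * 1 = 362880

Answer: 362880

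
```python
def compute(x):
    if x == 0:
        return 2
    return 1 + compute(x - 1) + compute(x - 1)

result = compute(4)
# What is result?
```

compute(x) = 1 + 2·compute(x-1), compute(0)=2. Closed form: (2+1)·2^4 - 1 = 47.

Answer: 47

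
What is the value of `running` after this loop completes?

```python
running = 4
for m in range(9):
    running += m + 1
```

Start at 4, add 1 to 9 = 49
`running` takes the values: 4 → 5 → 7 → 10 → 14 → 19 → 25 → 32 → 40 → 49

Answer: 49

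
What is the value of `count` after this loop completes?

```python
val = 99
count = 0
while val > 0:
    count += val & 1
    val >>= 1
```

Count set bits in 99 (binary: 0b1100011)
`count` takes the values: 0 → 1 → 2 → 3 → 4

Answer: 4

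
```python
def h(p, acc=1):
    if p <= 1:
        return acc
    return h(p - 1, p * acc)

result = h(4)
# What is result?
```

Accumulator trace (n, acc): (4, 1) -> (3, 4) -> (2, 12) -> (1, 24) -> return 24

Answer: 24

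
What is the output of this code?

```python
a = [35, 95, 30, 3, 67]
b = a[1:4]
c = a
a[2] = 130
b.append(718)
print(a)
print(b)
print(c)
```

Key concept: slice vs alias.
Step by step:
`a = [35, 95, 30, 3, 67]` → a = [35, 95, 30, 3, 67]
`b = a[1:4]` → b = [95, 30, 3]
`c = a` → c = [35, 95, 30, 3, 67] (same object as a)
`a[2] = 130` → a = [35, 95, 130, 3, 67] (same object as c); c = [35, 95, 130, 3, 67] (same object as a)
`b.append(718)` → b = [95, 30, 3, 718]
`print(a)` → prints [35, 95, 130, 3, 67]
`print(b)` → prints [95, 30, 3, 718]
`print(c)` → prints [35, 95, 130, 3, 67]

Answer:
[35, 95, 130, 3, 67]
[95, 30, 3, 718]
[35, 95, 130, 3, 67]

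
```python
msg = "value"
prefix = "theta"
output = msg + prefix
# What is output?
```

Trace:
`msg = "value"` → msg = 'value'
`prefix = "theta"` → prefix = 'theta'
`output = msg + prefix` → output = 'valuetheta'
So output = 'valuetheta'

Answer: 'valuetheta'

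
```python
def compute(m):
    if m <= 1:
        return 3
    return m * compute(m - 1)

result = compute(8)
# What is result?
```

compute(8) = 8 * 7 * 6 * 5 * 4 * 3 * 2 * 3 = 120960

Answer: 120960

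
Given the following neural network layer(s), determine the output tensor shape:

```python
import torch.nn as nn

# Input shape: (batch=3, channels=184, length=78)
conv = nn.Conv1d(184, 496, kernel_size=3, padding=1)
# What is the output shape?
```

Input: (3, 184, 78) -> Output: (3, 496, 78)

Answer: (3, 496, 78)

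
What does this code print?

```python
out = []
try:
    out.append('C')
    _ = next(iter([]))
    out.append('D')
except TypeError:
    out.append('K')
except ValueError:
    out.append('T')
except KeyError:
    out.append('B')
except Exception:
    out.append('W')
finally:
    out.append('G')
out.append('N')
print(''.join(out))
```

Execution trace: 'C' (try body) → 'W' (except Exception) → 'G' (finally) → 'N' (after the try/except). Output: CWGN

Answer: CWGN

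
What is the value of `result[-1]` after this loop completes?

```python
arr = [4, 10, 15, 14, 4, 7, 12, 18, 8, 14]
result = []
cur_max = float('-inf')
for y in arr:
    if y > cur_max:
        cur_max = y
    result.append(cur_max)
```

Running max ends at 18
`result` takes the values: [] → [4] → [4, 10] → [4, 10, 15] → [4, 10, 15, 15] → [4, 10, 15, 15, 15] → [4, 10, 15, 15, 15, 15] → [4, 10, 15, 15, 15, 15, 15] → [4, 10, 15, 15, 15, 15, 15, 18] → [4, 10, 15, 15, 15, 15, 15, 18, 18] → [4, 10, 15, 15, 15, 15, 15, 18, 18, 18]
So `result[-1]` = 18

Answer: 18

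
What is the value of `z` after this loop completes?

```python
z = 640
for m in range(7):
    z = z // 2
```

Halve 7 times: 640 // 2^7 = 5
`z` takes the values: 640 → 320 → 160 → 80 → 40 → 20 → 10 → 5

Answer: 5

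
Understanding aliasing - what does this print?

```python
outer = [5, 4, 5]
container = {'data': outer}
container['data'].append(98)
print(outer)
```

Key concept: dict holds reference to list.
Step by step:
`outer = [5, 4, 5]` → outer = [5, 4, 5]
`container = {'data': outer}` → container = {'data': [5, 4, 5]}
`container['data'].append(98)` → outer = [5, 4, 5, 98]; container = {'data': [5, 4, 5, 98]}
`print(outer)` → prints [5, 4, 5, 98]

Answer: [5, 4, 5, 98]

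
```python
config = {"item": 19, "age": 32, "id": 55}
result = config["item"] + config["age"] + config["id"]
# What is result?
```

Trace:
`config = {"item": 19, "age": 32, "id": 55}` → config = {'item': 19, 'age': 32, 'id': 55}
`result = config["item"] + config["age"] + config["id"]` → result = 106
So result = 106

Answer: 106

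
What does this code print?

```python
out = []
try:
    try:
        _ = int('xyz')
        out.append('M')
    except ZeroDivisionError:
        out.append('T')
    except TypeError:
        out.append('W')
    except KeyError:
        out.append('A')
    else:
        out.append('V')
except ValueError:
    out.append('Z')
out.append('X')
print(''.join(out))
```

Execution trace: 'Z' (outer except ValueError) → 'X' (after the try/except). Output: ZX

Answer: ZX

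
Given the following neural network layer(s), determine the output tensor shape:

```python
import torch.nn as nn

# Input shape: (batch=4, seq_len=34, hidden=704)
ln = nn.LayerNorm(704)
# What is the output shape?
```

Input: (4, 34, 704) -> Output: (4, 34, 704)

Answer: (4, 34, 704)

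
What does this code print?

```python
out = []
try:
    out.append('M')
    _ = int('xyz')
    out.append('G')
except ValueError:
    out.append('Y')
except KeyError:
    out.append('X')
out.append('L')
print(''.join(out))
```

Execution trace: 'M' (try body) → 'Y' (except ValueError) → 'L' (after the try/except). Output: MYL

Answer: MYL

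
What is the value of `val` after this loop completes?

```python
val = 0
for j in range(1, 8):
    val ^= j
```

XOR of 1 to 7
`val` takes the values: 0 → 1 → 3 → 0 → 4 → 1 → 7 → 0

Answer: 0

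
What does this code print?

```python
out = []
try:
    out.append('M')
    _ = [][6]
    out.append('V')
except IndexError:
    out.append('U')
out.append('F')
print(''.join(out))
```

Execution trace: 'M' (try body) → 'U' (except IndexError) → 'F' (after the try/except). Output: MUF

Answer: MUF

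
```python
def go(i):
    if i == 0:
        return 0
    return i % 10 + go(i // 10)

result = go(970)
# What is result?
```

Sum of digits of 970: 0 + 7 + 9 = 16

Answer: 16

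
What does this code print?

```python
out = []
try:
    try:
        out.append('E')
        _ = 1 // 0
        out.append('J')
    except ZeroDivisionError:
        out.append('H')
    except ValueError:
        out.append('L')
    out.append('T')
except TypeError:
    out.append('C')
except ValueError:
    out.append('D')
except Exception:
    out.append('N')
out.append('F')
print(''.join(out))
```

Execution trace: 'E' (inner try body) → 'H' (inner except ZeroDivisionError) → 'T' (try body, no exception) → 'F' (after the try/except). Output: EHTF

Answer: EHTF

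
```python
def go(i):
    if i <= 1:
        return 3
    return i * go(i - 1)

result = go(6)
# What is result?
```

go(6) = 6 * 5 * 4 * 3 * 2 * 3 = 2160

Answer: 2160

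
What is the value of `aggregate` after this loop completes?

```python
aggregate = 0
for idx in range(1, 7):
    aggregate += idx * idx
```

Sum of squares 1² to 6² = 91
`aggregate` takes the values: 0 → 1 → 5 → 14 → 30 → 55 → 91

Answer: 91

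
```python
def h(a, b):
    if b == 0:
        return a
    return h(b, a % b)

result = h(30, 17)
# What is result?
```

h(30, 17) -> h(17, 13) -> h(13, 4) -> h(4, 1) -> h(1, 0) -> 1

Answer: 1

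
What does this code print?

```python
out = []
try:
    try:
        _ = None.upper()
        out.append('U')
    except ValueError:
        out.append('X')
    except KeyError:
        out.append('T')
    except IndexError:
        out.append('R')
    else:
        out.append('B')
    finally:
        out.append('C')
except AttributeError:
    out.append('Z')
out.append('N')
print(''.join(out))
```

Execution trace: 'C' (finally) → 'Z' (outer except AttributeError) → 'N' (after the try/except). Output: CZN

Answer: CZN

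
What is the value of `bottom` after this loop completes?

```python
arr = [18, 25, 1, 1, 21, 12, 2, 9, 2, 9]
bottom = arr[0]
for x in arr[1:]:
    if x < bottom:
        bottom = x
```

Minimum of [18, 25, 1, 1, 21, 12, 2, 9, 2, 9]
`bottom` takes the values: 18 → 1

Answer: 1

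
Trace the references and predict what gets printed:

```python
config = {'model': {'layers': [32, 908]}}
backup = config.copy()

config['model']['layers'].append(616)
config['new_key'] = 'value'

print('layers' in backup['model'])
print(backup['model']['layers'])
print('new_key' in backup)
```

Key concept: shallow copy gotcha with nested dict.
Step by step:
`config = {'model': {'layers': [32, 908]}}` → config = {'model': {'layers': [32, 908]}}
`backup = config.copy()` → backup = {'model': {'layers': [32, 908]}}
`config['model']['layers'].append(616)` → config = {'model': {'layers': [32, 908, 616]}}; backup = {'model': {'layers': [32, 908, 616]}}
`config['new_key'] = 'value'` → config = {'model': {'layers': [32, 908, 616]}, 'new_key': 'value'}
`print('layers' in backup['model'])` → prints True
`print(backup['model']['layers'])` → prints [32, 908, 616]
`print('new_key' in backup)` → prints False

Answer:
True
[32, 908, 616]
False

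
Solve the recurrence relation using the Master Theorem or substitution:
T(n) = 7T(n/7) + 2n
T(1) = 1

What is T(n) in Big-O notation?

By Master Theorem: a=7, b=7, f(n)=2n. Since log_7(7) = 1 and f(n) = Θ(n^1), Case 2 applies. T(n) = O(n log n).

Answer: O(n log n)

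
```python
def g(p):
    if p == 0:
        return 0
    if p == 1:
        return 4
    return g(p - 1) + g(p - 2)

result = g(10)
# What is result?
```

Build up from base cases: g(0)=0, g(1)=4, g(2)=4, g(3)=8, g(4)=12, g(5)=20, g(6)=32, ..., g(10)=220

Answer: 220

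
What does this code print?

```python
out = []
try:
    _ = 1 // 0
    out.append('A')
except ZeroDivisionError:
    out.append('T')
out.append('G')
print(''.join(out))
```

Execution trace: 'T' (except ZeroDivisionError) → 'G' (after the try/except). Output: TG

Answer: TG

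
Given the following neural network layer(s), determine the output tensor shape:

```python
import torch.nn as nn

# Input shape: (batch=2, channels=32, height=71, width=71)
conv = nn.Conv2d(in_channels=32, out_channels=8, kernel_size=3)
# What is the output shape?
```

Input: (2, 32, 71, 71) -> Output: (2, 8, 69, 69)

Answer: (2, 8, 69, 69)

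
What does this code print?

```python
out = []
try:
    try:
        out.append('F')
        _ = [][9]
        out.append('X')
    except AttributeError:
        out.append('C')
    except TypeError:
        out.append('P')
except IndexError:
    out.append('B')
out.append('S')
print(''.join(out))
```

Execution trace: 'F' (try body) → 'B' (outer except IndexError) → 'S' (after the try/except). Output: FBS

Answer: FBS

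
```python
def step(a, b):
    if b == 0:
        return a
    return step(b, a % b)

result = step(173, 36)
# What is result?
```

step(173, 36) -> step(36, 29) -> step(29, 7) -> step(7, 1) -> step(1, 0) -> 1

Answer: 1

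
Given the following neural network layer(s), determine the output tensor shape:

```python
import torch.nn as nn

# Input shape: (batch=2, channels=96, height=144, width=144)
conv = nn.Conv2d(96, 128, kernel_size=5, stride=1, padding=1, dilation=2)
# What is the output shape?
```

Input: (2, 96, 144, 144) -> Output: (2, 128, 138, 138)

Answer: (2, 128, 138, 138)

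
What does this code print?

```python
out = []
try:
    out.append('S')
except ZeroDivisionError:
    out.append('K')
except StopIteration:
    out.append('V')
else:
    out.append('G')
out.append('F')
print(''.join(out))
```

Execution trace: 'S' (try body, no exception) → 'G' (else) → 'F' (after the try/except). Output: SGF

Answer: SGF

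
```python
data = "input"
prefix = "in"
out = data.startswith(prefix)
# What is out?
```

Trace:
`data = "input"` → data = 'input'
`prefix = "in"` → prefix = 'in'
`out = data.startswith(prefix)` → out = True
So out = True

Answer: True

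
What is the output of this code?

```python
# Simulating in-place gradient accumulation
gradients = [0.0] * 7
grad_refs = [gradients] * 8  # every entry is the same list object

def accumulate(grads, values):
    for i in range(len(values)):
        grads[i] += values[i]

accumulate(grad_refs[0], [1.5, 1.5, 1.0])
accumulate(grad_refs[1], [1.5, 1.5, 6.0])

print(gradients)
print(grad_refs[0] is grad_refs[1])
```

Key concept: gradient accumulation aliasing.
Step by step:
`gradients = [0.0] * 7` → gradients = [0.0, 0.0, 0.0, 0.0, 0.0, 0.0, 0.0]
`grad_refs = [gradients] * 8` → grad_refs = [[0.0, 0.0, 0.0, 0.0, 0.0, 0.0, 0.0], [0.0, 0.0, 0.0, 0.0, 0.0, 0.0, 0.0], [0.0, 0.0, 0.0, 0.0, 0.0, 0.0, 0.0], [0.0, 0.0, 0.0, 0.0, 0.0, 0.0, 0.0], [0.0, 0.0, 0.0, 0.0, 0.0, 0.0, 0.0], [0.0, 0.0, 0.0, 0.0, 0.0, 0.0, 0.0], [0.0, 0.0, 0.0, 0.0, 0.0, 0.0, 0.0], [0.0, 0.0, 0.0, 0.0, 0.0, 0.0, 0.0]]
`accumulate(grad_refs[0], [1.5, 1.5, 1.0])` → gradients = [1.5, 1.5, 1.0, 0.0, 0.0, 0.0, 0.0]; grad_refs = [[1.5, 1.5, 1.0, 0.0, 0.0, 0.0, 0.0], [1.5, 1.5, 1.0, 0.0, 0.0, 0.0, 0.0], [1.5, 1.5, 1.0, 0.0, 0.0, 0.0, 0.0], [1.5, 1.5, 1.0, 0.0, 0.0, 0.0, 0.0], [1.5, 1.5, 1.0, 0.0, 0.0, 0.0, 0.0], [1.5, 1.5, 1.0, 0.0, 0.0, 0.0, 0.0], [1.5, 1.5, 1.0, 0.0, 0.0, 0.0, 0.0], [1.5, 1.5, 1.0, 0.0, 0.0, 0.0, 0.0]]
`accumulate(grad_refs[1], [1.5, 1.5, 6.0])` → gradients = [3.0, 3.0, 7.0, 0.0, 0.0, 0.0, 0.0]; grad_refs = [[3.0, 3.0, 7.0, 0.0, 0.0, 0.0, 0.0], [3.0, 3.0, 7.0, 0.0, 0.0, 0.0, 0.0], [3.0, 3.0, 7.0, 0.0, 0.0, 0.0, 0.0], [3.0, 3.0, 7.0, 0.0, 0.0, 0.0, 0.0], [3.0, 3.0, 7.0, 0.0, 0.0, 0.0, 0.0], [3.0, 3.0, 7.0, 0.0, 0.0, 0.0, 0.0], [3.0, 3.0, 7.0, 0.0, 0.0, 0.0, 0.0], [3.0, 3.0, 7.0, 0.0, 0.0, 0.0, 0.0]]
`print(gradients)` → prints [3.0, 3.0, 7.0, 0.0, 0.0, 0.0, 0.0]
`print(grad_refs[0] is grad_refs[1])` → prints True

Answer:
[3.0, 3.0, 7.0, 0.0, 0.0, 0.0, 0.0]
True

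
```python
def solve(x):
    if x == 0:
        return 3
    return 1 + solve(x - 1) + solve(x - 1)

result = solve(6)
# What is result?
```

solve(x) = 1 + 2·solve(x-1), solve(0)=3. Closed form: (3+1)·2^6 - 1 = 255.

Answer: 255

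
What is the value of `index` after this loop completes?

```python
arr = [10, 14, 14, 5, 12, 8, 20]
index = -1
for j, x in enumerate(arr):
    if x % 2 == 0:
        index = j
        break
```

First even number index in [10, 14, 14, 5, 12, 8, 20]
`index` takes the values: -1 → 0

Answer: 0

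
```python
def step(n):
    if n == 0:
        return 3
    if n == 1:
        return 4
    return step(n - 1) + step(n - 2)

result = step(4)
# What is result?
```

Build up from base cases: step(0)=3, step(1)=4, step(2)=7, step(3)=11, step(4)=18

Answer: 18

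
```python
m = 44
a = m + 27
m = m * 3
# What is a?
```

Trace:
`m = 44` → m = 44
`a = m + 27` → a = 71
`m = m * 3` → m = 132
So a = 71

Answer: 71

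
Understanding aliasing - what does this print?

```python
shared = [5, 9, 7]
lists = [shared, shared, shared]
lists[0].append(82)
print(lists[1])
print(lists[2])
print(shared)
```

Key concept: list of same reference.
Step by step:
`shared = [5, 9, 7]` → shared = [5, 9, 7]
`lists = [shared, shared, shared]` → lists = [[5, 9, 7], [5, 9, 7], [5, 9, 7]]
`lists[0].append(82)` → shared = [5, 9, 7, 82]; lists = [[5, 9, 7, 82], [5, 9, 7, 82], [5, 9, 7, 82]]
`print(lists[1])` → prints [5, 9, 7, 82]
`print(lists[2])` → prints [5, 9, 7, 82]
`print(shared)` → prints [5, 9, 7, 82]

Answer:
[5, 9, 7, 82]
[5, 9, 7, 82]
[5, 9, 7, 82]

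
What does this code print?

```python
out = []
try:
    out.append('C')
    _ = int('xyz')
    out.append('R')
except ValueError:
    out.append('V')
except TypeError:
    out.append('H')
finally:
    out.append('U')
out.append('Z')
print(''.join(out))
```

Execution trace: 'C' (try body) → 'V' (except ValueError) → 'U' (finally) → 'Z' (after the try/except). Output: CVUZ

Answer: CVUZ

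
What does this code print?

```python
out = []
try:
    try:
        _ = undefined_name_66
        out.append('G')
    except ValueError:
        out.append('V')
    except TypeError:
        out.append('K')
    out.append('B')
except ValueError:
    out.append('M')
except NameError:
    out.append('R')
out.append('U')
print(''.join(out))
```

Execution trace: 'R' (except NameError) → 'U' (after the try/except). Output: RU

Answer: RU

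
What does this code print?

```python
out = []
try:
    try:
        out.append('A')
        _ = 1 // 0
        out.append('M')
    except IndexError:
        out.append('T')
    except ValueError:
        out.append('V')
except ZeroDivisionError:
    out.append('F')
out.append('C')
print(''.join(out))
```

Execution trace: 'A' (inner try body) → 'F' (outer except ZeroDivisionError) → 'C' (after the try/except). Output: AFC

Answer: AFC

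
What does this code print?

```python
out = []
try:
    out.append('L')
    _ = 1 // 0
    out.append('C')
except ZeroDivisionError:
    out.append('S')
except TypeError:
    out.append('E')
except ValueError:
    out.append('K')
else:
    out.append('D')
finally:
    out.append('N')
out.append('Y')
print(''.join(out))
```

Execution trace: 'L' (try body) → 'S' (except ZeroDivisionError) → 'N' (finally) → 'Y' (after the try/except). Output: LSNY

Answer: LSNY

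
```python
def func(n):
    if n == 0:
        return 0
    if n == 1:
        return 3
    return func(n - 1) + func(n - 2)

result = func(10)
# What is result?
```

Build up from base cases: func(0)=0, func(1)=3, func(2)=3, func(3)=6, func(4)=9, func(5)=15, func(6)=24, ..., func(10)=165

Answer: 165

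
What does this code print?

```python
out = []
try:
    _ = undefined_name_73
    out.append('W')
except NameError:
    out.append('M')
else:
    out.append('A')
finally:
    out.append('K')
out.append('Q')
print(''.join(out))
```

Execution trace: 'M' (except NameError) → 'K' (finally) → 'Q' (after the try/except). Output: MKQ

Answer: MKQ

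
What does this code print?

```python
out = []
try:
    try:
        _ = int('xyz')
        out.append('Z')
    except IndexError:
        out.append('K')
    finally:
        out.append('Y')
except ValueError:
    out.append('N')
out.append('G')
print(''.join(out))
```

Execution trace: 'Y' (finally) → 'N' (outer except ValueError) → 'G' (after the try/except). Output: YNG

Answer: YNG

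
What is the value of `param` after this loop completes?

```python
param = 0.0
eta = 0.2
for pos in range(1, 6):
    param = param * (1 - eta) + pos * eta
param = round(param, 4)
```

Moving average with lr=0.2
`param` takes the values: 0.0 → 0.2 → 0.56 → 1.048 → 1.6384 → 2.31072 → 2.3107

Answer: 2.3107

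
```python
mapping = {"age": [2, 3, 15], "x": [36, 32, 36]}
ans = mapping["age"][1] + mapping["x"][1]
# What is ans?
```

Trace:
`mapping = {"age": [2, 3, 15], "x": [36, 32, 36]}` → mapping = {'age': [2, 3, 15], 'x': [36, 32, 36]}
`ans = mapping["age"][1] + mapping["x"][1]` → ans = 35
So ans = 35

Answer: 35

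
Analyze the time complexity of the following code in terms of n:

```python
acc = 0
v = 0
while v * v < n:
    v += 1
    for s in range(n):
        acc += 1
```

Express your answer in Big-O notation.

Each loop level contributes: √n × n. Multiplying the contributions gives O(n√n).

Answer: O(n√n)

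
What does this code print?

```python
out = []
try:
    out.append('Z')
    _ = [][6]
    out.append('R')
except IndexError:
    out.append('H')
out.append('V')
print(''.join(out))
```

Execution trace: 'Z' (try body) → 'H' (except IndexError) → 'V' (after the try/except). Output: ZHV

Answer: ZHV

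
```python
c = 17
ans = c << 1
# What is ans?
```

Trace:
`c = 17` → c = 17
`ans = c << 1` → ans = 34
So ans = 34

Answer: 34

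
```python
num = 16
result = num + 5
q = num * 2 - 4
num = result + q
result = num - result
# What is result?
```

Trace:
`num = 16` → num = 16
`result = num + 5` → result = 21
`q = num * 2 - 4` → q = 28
`num = result + q` → num = 49
`result = num - result` → result = 28
So result = 28

Answer: 28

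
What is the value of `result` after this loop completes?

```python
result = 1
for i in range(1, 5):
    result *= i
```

4! = 24
`result` takes the values: 1 → 2 → 6 → 24

Answer: 24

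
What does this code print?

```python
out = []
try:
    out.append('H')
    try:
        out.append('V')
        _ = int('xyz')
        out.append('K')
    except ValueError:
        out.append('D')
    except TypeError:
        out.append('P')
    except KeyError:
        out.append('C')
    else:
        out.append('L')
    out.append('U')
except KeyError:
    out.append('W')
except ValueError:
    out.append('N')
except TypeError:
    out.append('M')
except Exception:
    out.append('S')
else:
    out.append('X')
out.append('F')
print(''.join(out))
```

Execution trace: 'H' (try body) → 'V' (inner try body) → 'D' (inner except ValueError) → 'U' (try body, no exception) → 'X' (else) → 'F' (after the try/except). Output: HVDUXF

Answer: HVDUXF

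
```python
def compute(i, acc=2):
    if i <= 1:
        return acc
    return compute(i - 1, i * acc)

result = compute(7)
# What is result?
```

Accumulator trace (n, acc): (7, 2) -> (6, 14) -> (5, 84) -> (4, 420) -> (3, 1680) -> (2, 5040) -> (1, 10080) -> return 10080

Answer: 10080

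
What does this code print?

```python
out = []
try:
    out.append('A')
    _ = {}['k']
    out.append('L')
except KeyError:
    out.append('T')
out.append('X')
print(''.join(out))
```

Execution trace: 'A' (try body) → 'T' (except KeyError) → 'X' (after the try/except). Output: ATX

Answer: ATX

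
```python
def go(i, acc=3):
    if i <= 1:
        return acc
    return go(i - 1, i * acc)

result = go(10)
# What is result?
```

Accumulator trace (n, acc): (10, 3) -> (9, 30) -> (8, 270) -> (7, 2160) -> (6, 15120) -> (5, 90720) -> (4, 453600) -> (3, 1814400) -> (2, 5443200) -> (1, 10886400) -> return 10886400

Answer: 10886400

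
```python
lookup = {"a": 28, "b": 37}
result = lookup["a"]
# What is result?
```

Trace:
`lookup = {"a": 28, "b": 37}` → lookup = {'a': 28, 'b': 37}
`result = lookup["a"]` → result = 28
So result = 28

Answer: 28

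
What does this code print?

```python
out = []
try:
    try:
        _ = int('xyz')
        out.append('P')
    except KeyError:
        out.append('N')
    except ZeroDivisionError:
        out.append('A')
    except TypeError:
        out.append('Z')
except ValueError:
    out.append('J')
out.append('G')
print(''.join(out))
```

Execution trace: 'J' (outer except ValueError) → 'G' (after the try/except). Output: JG

Answer: JG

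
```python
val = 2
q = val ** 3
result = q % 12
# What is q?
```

Trace:
`val = 2` → val = 2
`q = val ** 3` → q = 8
`result = q % 12` → result = 8
So q = 8

Answer: 8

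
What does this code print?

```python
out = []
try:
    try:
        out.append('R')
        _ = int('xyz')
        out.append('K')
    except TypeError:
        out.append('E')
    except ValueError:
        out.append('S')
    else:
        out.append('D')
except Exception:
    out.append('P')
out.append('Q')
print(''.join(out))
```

Execution trace: 'R' (inner try body) → 'S' (inner except ValueError) → 'Q' (after the try/except). Output: RSQ

Answer: RSQ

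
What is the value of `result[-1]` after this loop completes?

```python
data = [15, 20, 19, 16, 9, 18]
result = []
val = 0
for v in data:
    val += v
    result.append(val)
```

Cumulative sum ends at 97
`result` takes the values: [] → [15] → [15, 35] → [15, 35, 54] → [15, 35, 54, 70] → [15, 35, 54, 70, 79] → [15, 35, 54, 70, 79, 97]
So `result[-1]` = 97

Answer: 97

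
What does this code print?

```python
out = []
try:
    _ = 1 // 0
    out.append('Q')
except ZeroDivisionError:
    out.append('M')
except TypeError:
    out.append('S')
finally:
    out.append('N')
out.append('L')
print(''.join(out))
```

Execution trace: 'M' (except ZeroDivisionError) → 'N' (finally) → 'L' (after the try/except). Output: MNL

Answer: MNL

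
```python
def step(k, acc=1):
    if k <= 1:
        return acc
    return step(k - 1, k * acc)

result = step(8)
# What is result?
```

Accumulator trace (n, acc): (8, 1) -> (7, 8) -> (6, 56) -> (5, 336) -> (4, 1680) -> (3, 6720) -> (2, 20160) -> (1, 40320) -> return 40320

Answer: 40320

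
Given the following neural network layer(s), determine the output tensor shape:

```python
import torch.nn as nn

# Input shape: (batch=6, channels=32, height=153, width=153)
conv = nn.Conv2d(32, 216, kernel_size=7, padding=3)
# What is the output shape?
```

Input: (6, 32, 153, 153) -> Output: (6, 216, 153, 153)

Answer: (6, 216, 153, 153)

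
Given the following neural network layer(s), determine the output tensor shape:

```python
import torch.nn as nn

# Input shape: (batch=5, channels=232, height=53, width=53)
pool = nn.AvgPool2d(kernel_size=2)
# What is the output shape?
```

Input: (5, 232, 53, 53) -> Output: (5, 232, 26, 26)

Answer: (5, 232, 26, 26)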